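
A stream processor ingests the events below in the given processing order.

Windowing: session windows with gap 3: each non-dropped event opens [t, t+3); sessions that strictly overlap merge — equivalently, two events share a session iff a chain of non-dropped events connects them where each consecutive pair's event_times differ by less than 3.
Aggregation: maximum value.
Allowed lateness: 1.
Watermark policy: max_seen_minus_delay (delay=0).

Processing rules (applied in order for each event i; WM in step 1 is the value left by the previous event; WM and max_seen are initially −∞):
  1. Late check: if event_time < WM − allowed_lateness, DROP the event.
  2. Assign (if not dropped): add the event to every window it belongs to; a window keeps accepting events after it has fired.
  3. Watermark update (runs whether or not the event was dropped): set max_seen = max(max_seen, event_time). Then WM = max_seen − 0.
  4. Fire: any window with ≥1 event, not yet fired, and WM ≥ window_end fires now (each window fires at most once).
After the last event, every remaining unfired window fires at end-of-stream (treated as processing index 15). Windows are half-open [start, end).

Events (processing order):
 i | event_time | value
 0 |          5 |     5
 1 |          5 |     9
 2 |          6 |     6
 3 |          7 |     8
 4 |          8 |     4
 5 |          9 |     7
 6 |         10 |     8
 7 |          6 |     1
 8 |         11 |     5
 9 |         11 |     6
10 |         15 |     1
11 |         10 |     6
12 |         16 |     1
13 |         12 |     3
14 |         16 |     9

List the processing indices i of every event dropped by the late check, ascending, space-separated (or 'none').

i=0 t=5 v=5: → [5,8); WM=5
i=1 t=5 v=9: → [5,8); WM=5
i=2 t=6 v=6: → [5,9); WM=6
i=3 t=7 v=8: → [5,10); WM=7
i=4 t=8 v=4: → [5,11); WM=8
i=5 t=9 v=7: → [5,12); WM=9
i=6 t=10 v=8: → [5,13); WM=10
i=7 t=6 v=1: DROP (t<10-1); WM=10
i=8 t=11 v=5: → [5,14); WM=11
i=9 t=11 v=6: → [5,14); WM=11
i=10 t=15 v=1: → [15,18); WM=15
i=11 t=10 v=6: DROP (t<15-1); WM=15
i=12 t=16 v=1: → [15,19); WM=16
i=13 t=12 v=3: DROP (t<16-1); WM=16
i=14 t=16 v=9: → [15,19); WM=16

7 11 13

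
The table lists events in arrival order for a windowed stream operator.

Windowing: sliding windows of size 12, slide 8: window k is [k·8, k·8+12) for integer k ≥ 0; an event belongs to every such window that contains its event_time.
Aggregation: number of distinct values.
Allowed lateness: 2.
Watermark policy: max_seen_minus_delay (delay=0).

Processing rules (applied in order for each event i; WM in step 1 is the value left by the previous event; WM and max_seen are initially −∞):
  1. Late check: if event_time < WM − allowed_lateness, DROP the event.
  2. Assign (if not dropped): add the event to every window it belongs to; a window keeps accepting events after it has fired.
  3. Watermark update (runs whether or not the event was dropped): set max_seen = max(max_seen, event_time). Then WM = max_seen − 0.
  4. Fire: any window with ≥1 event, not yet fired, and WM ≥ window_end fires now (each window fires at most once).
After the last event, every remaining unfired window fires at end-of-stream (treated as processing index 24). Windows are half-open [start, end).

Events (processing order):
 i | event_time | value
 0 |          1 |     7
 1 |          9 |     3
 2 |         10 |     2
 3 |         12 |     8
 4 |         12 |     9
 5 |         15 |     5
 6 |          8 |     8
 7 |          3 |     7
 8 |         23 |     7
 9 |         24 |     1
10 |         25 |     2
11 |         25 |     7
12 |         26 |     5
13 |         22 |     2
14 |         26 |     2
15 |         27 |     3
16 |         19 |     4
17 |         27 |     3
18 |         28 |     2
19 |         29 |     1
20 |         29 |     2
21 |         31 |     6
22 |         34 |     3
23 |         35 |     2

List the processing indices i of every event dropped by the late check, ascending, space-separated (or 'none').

6 7 13 16

i=0 t=1 v=7: → [0,12); WM=1
i=1 t=9 v=3: → [8,20),[0,12); WM=9
i=2 t=10 v=2: → [8,20),[0,12); WM=10
i=3 t=12 v=8: → [8,20); WM=12; [0,12) fires=3
i=4 t=12 v=9: → [8,20); WM=12
i=5 t=15 v=5: → [8,20); WM=15
i=6 t=8 v=8: DROP (t<15-2); WM=15
i=7 t=3 v=7: DROP (t<15-2); WM=15
i=8 t=23 v=7: → [16,28); WM=23; [8,20) fires=5
i=9 t=24 v=1: → [24,36),[16,28); WM=24
i=10 t=25 v=2: → [24,36),[16,28); WM=25
i=11 t=25 v=7: → [24,36),[16,28); WM=25
i=12 t=26 v=5: → [24,36),[16,28); WM=26
i=13 t=22 v=2: DROP (t<26-2); WM=26
i=14 t=26 v=2: → [24,36),[16,28); WM=26
i=15 t=27 v=3: → [24,36),[16,28); WM=27
i=16 t=19 v=4: DROP (t<27-2); WM=27
i=17 t=27 v=3: → [24,36),[16,28); WM=27
i=18 t=28 v=2: → [24,36); WM=28; [16,28) fires=5
i=19 t=29 v=1: → [24,36); WM=29
i=20 t=29 v=2: → [24,36); WM=29
i=21 t=31 v=6: → [24,36); WM=31
i=22 t=34 v=3: → [32,44),[24,36); WM=34
i=23 t=35 v=2: → [32,44),[24,36); WM=35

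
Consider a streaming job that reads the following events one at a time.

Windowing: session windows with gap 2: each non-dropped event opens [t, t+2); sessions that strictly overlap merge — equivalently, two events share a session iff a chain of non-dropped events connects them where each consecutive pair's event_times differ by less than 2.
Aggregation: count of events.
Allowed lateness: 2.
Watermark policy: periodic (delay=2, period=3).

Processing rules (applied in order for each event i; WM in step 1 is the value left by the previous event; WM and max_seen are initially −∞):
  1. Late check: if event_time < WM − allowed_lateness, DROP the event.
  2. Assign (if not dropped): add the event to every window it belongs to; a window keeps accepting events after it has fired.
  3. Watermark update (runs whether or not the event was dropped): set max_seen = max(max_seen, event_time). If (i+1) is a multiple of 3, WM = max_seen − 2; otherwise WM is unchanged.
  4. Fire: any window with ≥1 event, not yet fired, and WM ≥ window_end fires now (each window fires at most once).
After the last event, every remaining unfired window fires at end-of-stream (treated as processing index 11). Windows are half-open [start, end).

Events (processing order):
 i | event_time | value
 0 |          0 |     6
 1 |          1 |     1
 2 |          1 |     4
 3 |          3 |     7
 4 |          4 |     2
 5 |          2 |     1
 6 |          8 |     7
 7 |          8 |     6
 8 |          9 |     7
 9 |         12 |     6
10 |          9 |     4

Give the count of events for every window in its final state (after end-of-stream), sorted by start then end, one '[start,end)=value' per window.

[0,6)=6 [8,11)=4 [12,14)=1

i=0 t=0 v=6: → [0,2); WM=−∞
i=1 t=1 v=1: → [0,3); WM=−∞
i=2 t=1 v=4: → [0,3); WM=-1
i=3 t=3 v=7: → [3,5); WM=-1
i=4 t=4 v=2: → [3,6); WM=-1
i=5 t=2 v=1: → [0,6); WM=2
i=6 t=8 v=7: → [8,10); WM=2
i=7 t=8 v=6: → [8,10); WM=2
i=8 t=9 v=7: → [8,11); WM=7
i=9 t=12 v=6: → [12,14); WM=7
i=10 t=9 v=4: → [8,11); WM=7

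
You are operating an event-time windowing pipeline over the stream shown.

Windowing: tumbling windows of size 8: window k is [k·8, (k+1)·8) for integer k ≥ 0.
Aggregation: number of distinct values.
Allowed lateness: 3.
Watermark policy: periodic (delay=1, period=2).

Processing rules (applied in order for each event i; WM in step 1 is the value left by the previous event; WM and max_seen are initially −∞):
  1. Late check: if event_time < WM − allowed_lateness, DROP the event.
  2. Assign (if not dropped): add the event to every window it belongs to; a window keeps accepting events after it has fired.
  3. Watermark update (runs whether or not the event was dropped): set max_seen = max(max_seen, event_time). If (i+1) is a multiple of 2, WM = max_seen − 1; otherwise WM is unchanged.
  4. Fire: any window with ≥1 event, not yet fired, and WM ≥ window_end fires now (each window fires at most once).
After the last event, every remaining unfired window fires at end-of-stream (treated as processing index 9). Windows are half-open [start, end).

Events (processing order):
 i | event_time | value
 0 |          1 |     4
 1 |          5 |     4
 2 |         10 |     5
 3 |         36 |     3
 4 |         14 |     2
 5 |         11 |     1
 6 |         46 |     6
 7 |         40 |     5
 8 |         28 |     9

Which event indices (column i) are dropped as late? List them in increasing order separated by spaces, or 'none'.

4 5 8

i=0 t=1 v=4: → [0,8); WM=−∞
i=1 t=5 v=4: → [0,8); WM=4
i=2 t=10 v=5: → [8,16); WM=4
i=3 t=36 v=3: → [32,40); WM=35; [0,8) fires=1 [8,16) fires=1
i=4 t=14 v=2: DROP (t<35-3); WM=35
i=5 t=11 v=1: DROP (t<35-3); WM=35
i=6 t=46 v=6: → [40,48); WM=35
i=7 t=40 v=5: → [40,48); WM=45; [32,40) fires=1
i=8 t=28 v=9: DROP (t<45-3); WM=45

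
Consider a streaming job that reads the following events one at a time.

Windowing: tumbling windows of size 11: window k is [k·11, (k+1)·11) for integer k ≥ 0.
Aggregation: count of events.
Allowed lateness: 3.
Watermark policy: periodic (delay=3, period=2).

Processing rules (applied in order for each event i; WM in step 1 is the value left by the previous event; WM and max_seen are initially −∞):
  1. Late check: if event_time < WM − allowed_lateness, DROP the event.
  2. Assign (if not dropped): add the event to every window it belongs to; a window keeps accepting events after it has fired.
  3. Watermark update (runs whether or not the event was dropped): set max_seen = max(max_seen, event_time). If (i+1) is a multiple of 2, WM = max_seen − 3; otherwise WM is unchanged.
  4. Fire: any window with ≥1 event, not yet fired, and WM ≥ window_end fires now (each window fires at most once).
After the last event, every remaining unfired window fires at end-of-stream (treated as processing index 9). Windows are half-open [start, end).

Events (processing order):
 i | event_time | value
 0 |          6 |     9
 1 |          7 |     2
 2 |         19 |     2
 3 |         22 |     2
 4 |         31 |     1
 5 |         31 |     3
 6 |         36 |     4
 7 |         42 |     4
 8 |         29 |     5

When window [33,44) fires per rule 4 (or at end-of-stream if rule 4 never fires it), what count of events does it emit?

2

i=0 t=6 v=9: → [0,11); WM=−∞
i=1 t=7 v=2: → [0,11); WM=4
i=2 t=19 v=2: → [11,22); WM=4
i=3 t=22 v=2: → [22,33); WM=19; [0,11) fires=2
i=4 t=31 v=1: → [22,33); WM=19
i=5 t=31 v=3: → [22,33); WM=28; [11,22) fires=1
i=6 t=36 v=4: → [33,44); WM=28
i=7 t=42 v=4: → [33,44); WM=39; [22,33) fires=3
i=8 t=29 v=5: DROP (t<39-3); WM=39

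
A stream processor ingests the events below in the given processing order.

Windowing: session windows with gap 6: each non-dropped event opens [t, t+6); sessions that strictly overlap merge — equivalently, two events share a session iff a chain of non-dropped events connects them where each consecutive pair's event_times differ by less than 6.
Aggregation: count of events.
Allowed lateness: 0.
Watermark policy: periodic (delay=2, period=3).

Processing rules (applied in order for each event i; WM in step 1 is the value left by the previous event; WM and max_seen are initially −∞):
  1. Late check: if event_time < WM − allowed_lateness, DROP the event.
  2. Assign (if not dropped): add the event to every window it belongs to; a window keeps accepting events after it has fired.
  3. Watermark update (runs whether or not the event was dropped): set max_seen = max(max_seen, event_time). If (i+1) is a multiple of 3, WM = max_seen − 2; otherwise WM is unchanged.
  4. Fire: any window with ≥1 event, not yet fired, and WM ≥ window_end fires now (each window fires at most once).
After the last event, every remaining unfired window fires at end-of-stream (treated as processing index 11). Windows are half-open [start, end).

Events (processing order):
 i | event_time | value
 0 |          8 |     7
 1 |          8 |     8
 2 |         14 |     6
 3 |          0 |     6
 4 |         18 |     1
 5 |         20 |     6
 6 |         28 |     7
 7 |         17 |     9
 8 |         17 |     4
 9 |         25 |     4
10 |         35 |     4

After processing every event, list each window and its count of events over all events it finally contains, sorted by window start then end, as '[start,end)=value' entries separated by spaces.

[8,14)=2 [14,26)=3 [28,34)=1 [35,41)=1

i=0 t=8 v=7: → [8,14); WM=−∞
i=1 t=8 v=8: → [8,14); WM=−∞
i=2 t=14 v=6: → [14,20); WM=12
i=3 t=0 v=6: DROP (t<12-0); WM=12
i=4 t=18 v=1: → [14,24); WM=12
i=5 t=20 v=6: → [14,26); WM=18
i=6 t=28 v=7: → [28,34); WM=18
i=7 t=17 v=9: DROP (t<18-0); WM=18
i=8 t=17 v=4: DROP (t<18-0); WM=26
i=9 t=25 v=4: DROP (t<26-0); WM=26
i=10 t=35 v=4: → [35,41); WM=26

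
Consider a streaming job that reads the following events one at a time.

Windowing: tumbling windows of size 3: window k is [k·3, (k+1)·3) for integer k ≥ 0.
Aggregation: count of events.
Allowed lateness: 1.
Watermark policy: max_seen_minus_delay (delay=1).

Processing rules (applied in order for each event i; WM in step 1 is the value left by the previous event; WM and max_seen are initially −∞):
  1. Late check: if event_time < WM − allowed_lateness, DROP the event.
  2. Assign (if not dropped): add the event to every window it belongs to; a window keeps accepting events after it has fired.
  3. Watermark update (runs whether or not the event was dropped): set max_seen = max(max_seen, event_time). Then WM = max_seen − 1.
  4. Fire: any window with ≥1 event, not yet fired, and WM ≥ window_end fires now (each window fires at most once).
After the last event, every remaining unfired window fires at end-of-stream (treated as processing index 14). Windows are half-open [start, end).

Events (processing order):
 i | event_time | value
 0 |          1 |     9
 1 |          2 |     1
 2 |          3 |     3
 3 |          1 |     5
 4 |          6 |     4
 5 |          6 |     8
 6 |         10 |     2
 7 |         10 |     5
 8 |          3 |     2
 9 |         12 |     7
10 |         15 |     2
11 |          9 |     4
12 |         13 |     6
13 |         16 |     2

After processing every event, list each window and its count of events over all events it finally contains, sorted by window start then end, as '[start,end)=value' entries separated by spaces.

i=0 t=1 v=9: → [0,3); WM=0
i=1 t=2 v=1: → [0,3); WM=1
i=2 t=3 v=3: → [3,6); WM=2
i=3 t=1 v=5: → [0,3); WM=2
i=4 t=6 v=4: → [6,9); WM=5; [0,3) fires=3
i=5 t=6 v=8: → [6,9); WM=5
i=6 t=10 v=2: → [9,12); WM=9; [3,6) fires=1 [6,9) fires=2
i=7 t=10 v=5: → [9,12); WM=9
i=8 t=3 v=2: DROP (t<9-1); WM=9
i=9 t=12 v=7: → [12,15); WM=11
i=10 t=15 v=2: → [15,18); WM=14; [9,12) fires=2
i=11 t=9 v=4: DROP (t<14-1); WM=14
i=12 t=13 v=6: → [12,15); WM=14
i=13 t=16 v=2: → [15,18); WM=15; [12,15) fires=2

[0,3)=3 [3,6)=1 [6,9)=2 [9,12)=2 [12,15)=2 [15,18)=2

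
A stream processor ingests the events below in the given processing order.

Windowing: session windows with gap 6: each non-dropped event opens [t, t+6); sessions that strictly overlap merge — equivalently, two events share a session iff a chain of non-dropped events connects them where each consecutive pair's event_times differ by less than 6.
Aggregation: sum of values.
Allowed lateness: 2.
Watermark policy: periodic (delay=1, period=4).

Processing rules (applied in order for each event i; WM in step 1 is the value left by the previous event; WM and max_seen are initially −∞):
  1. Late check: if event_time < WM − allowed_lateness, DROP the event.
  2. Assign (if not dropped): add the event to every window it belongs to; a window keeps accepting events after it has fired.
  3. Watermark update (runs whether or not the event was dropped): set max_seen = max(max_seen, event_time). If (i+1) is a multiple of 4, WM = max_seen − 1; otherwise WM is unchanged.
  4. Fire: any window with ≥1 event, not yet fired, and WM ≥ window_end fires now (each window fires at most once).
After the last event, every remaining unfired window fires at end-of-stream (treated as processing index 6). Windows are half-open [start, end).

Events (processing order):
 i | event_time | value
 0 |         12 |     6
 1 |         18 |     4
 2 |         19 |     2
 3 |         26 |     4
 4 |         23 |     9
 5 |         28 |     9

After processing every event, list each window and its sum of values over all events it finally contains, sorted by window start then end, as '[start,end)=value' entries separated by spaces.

[12,18)=6 [18,34)=28

i=0 t=12 v=6: → [12,18); WM=−∞
i=1 t=18 v=4: → [18,24); WM=−∞
i=2 t=19 v=2: → [18,25); WM=−∞
i=3 t=26 v=4: → [26,32); WM=25
i=4 t=23 v=9: → [18,32); WM=25
i=5 t=28 v=9: → [18,34); WM=25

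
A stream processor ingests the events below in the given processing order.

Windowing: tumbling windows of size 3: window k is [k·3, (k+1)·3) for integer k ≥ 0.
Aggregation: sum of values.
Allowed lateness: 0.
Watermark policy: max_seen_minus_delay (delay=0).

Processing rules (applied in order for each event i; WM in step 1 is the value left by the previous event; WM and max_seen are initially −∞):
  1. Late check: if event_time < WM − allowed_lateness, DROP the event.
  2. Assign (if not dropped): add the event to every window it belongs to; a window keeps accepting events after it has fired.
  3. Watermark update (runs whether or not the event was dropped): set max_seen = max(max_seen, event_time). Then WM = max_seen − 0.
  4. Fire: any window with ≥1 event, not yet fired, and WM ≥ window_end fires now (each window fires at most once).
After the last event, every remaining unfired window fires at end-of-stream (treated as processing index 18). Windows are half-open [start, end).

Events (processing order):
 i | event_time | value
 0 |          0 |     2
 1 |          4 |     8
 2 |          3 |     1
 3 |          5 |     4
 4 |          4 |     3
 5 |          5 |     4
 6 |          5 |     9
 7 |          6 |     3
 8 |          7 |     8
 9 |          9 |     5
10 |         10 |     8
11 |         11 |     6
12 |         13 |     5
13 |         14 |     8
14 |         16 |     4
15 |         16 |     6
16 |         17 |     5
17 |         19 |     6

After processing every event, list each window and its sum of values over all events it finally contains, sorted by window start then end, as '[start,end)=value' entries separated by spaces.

[0,3)=2 [3,6)=25 [6,9)=11 [9,12)=19 [12,15)=13 [15,18)=15 [18,21)=6

i=0 t=0 v=2: → [0,3); WM=0
i=1 t=4 v=8: → [3,6); WM=4; [0,3) fires=2
i=2 t=3 v=1: DROP (t<4-0); WM=4
i=3 t=5 v=4: → [3,6); WM=5
i=4 t=4 v=3: DROP (t<5-0); WM=5
i=5 t=5 v=4: → [3,6); WM=5
i=6 t=5 v=9: → [3,6); WM=5
i=7 t=6 v=3: → [6,9); WM=6; [3,6) fires=25
i=8 t=7 v=8: → [6,9); WM=7
i=9 t=9 v=5: → [9,12); WM=9; [6,9) fires=11
i=10 t=10 v=8: → [9,12); WM=10
i=11 t=11 v=6: → [9,12); WM=11
i=12 t=13 v=5: → [12,15); WM=13; [9,12) fires=19
i=13 t=14 v=8: → [12,15); WM=14
i=14 t=16 v=4: → [15,18); WM=16; [12,15) fires=13
i=15 t=16 v=6: → [15,18); WM=16
i=16 t=17 v=5: → [15,18); WM=17
i=17 t=19 v=6: → [18,21); WM=19; [15,18) fires=15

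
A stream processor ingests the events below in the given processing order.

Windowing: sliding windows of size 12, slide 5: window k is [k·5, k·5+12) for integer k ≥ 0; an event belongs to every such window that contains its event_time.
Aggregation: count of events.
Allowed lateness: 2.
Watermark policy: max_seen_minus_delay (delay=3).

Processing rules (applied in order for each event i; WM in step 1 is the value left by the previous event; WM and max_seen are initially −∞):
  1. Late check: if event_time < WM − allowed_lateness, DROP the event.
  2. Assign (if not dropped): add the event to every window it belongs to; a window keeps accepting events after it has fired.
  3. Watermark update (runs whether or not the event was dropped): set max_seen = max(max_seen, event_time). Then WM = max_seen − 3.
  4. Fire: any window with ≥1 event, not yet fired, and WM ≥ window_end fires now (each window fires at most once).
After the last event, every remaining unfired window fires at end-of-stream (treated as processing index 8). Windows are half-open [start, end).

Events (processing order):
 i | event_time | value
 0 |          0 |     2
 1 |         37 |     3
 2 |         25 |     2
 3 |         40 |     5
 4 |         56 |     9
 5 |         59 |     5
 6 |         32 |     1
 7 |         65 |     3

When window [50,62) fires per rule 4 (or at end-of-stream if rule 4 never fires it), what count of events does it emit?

i=0 t=0 v=2: → [0,12); WM=-3
i=1 t=37 v=3: → [35,47),[30,42); WM=34; [0,12) fires=1
i=2 t=25 v=2: DROP (t<34-2); WM=34
i=3 t=40 v=5: → [40,52),[35,47),[30,42); WM=37
i=4 t=56 v=9: → [55,67),[50,62),[45,57); WM=53; [30,42) fires=2 [35,47) fires=2 [40,52) fires=1
i=5 t=59 v=5: → [55,67),[50,62); WM=56
i=6 t=32 v=1: DROP (t<56-2); WM=56
i=7 t=65 v=3: → [65,77),[60,72),[55,67); WM=62; [45,57) fires=1 [50,62) fires=2

2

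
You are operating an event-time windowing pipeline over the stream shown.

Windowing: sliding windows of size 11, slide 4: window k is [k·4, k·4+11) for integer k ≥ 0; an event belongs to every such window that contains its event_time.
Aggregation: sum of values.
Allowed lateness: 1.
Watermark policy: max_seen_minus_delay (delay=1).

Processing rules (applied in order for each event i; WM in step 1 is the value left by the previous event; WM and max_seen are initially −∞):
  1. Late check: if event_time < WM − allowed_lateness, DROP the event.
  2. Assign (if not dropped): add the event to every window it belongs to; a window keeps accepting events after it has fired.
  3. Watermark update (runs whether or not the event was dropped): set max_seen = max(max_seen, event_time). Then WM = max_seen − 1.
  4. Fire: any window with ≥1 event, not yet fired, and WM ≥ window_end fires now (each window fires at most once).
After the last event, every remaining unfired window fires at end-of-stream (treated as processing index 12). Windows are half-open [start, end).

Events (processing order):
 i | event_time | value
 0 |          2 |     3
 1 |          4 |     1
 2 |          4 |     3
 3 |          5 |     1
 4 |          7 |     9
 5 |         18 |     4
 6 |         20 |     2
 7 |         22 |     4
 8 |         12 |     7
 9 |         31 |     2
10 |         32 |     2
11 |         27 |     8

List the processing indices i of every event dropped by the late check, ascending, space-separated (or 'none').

i=0 t=2 v=3: → [0,11); WM=1
i=1 t=4 v=1: → [4,15),[0,11); WM=3
i=2 t=4 v=3: → [4,15),[0,11); WM=3
i=3 t=5 v=1: → [4,15),[0,11); WM=4
i=4 t=7 v=9: → [4,15),[0,11); WM=6
i=5 t=18 v=4: → [16,27),[12,23),[8,19); WM=17; [0,11) fires=17 [4,15) fires=14
i=6 t=20 v=2: → [20,31),[16,27),[12,23); WM=19; [8,19) fires=4
i=7 t=22 v=4: → [20,31),[16,27),[12,23); WM=21
i=8 t=12 v=7: DROP (t<21-1); WM=21
i=9 t=31 v=2: → [28,39),[24,35); WM=30; [12,23) fires=10 [16,27) fires=10
i=10 t=32 v=2: → [32,43),[28,39),[24,35); WM=31; [20,31) fires=6
i=11 t=27 v=8: DROP (t<31-1); WM=31

8 11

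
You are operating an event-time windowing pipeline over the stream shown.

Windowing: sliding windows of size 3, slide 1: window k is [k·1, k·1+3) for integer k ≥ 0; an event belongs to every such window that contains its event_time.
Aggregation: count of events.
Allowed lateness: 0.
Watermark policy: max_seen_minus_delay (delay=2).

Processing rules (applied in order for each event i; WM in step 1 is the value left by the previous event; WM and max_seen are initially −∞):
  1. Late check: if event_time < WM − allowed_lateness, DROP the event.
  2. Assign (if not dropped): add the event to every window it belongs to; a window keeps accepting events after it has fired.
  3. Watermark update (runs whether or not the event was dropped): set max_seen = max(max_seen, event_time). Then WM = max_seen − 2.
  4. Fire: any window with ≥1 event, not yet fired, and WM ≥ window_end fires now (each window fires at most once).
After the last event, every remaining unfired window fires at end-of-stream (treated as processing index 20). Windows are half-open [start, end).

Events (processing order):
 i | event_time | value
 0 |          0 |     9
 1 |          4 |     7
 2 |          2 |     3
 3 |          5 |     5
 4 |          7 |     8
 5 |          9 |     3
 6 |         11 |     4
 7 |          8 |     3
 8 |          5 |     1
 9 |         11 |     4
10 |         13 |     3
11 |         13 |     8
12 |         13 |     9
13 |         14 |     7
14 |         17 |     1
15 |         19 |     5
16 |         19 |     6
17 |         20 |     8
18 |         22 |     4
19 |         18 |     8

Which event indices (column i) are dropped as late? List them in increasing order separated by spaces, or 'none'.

7 8 19

i=0 t=0 v=9: → [0,3); WM=-2
i=1 t=4 v=7: → [4,7),[3,6),[2,5); WM=2
i=2 t=2 v=3: → [2,5),[1,4),[0,3); WM=2
i=3 t=5 v=5: → [5,8),[4,7),[3,6); WM=3; [0,3) fires=2
i=4 t=7 v=8: → [7,10),[6,9),[5,8); WM=5; [1,4) fires=1 [2,5) fires=2
i=5 t=9 v=3: → [9,12),[8,11),[7,10); WM=7; [3,6) fires=2 [4,7) fires=2
i=6 t=11 v=4: → [11,14),[10,13),[9,12); WM=9; [5,8) fires=2 [6,9) fires=1
i=7 t=8 v=3: DROP (t<9-0); WM=9
i=8 t=5 v=1: DROP (t<9-0); WM=9
i=9 t=11 v=4: → [11,14),[10,13),[9,12); WM=9
i=10 t=13 v=3: → [13,16),[12,15),[11,14); WM=11; [7,10) fires=2 [8,11) fires=1
i=11 t=13 v=8: → [13,16),[12,15),[11,14); WM=11
i=12 t=13 v=9: → [13,16),[12,15),[11,14); WM=11
i=13 t=14 v=7: → [14,17),[13,16),[12,15); WM=12; [9,12) fires=3
i=14 t=17 v=1: → [17,20),[16,19),[15,18); WM=15; [10,13) fires=2 [11,14) fires=5 [12,15) fires=4
i=15 t=19 v=5: → [19,22),[18,21),[17,20); WM=17; [13,16) fires=4 [14,17) fires=1
i=16 t=19 v=6: → [19,22),[18,21),[17,20); WM=17
i=17 t=20 v=8: → [20,23),[19,22),[18,21); WM=18; [15,18) fires=1
i=18 t=22 v=4: → [22,25),[21,24),[20,23); WM=20; [16,19) fires=1 [17,20) fires=3
i=19 t=18 v=8: DROP (t<20-0); WM=20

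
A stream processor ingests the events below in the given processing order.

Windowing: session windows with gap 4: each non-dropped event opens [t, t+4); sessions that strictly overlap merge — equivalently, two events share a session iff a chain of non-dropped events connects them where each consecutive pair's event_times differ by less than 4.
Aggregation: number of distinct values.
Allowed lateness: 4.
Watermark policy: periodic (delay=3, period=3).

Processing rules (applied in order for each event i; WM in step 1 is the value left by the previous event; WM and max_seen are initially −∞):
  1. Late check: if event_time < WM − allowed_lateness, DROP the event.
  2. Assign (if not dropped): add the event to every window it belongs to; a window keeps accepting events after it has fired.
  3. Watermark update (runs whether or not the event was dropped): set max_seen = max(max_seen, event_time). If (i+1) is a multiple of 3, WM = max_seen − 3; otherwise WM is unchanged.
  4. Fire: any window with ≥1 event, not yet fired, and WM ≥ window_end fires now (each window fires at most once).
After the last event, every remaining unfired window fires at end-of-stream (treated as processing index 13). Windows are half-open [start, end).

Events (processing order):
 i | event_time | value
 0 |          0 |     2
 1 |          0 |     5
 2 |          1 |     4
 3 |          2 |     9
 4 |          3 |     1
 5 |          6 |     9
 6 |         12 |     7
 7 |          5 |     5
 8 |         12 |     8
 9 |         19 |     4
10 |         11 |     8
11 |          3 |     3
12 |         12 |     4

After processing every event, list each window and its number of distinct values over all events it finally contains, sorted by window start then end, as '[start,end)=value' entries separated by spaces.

[0,10)=5 [11,16)=3 [19,23)=1

i=0 t=0 v=2: → [0,4); WM=−∞
i=1 t=0 v=5: → [0,4); WM=−∞
i=2 t=1 v=4: → [0,5); WM=-2
i=3 t=2 v=9: → [0,6); WM=-2
i=4 t=3 v=1: → [0,7); WM=-2
i=5 t=6 v=9: → [0,10); WM=3
i=6 t=12 v=7: → [12,16); WM=3
i=7 t=5 v=5: → [0,10); WM=3
i=8 t=12 v=8: → [12,16); WM=9
i=9 t=19 v=4: → [19,23); WM=9
i=10 t=11 v=8: → [11,16); WM=9
i=11 t=3 v=3: DROP (t<9-4); WM=16
i=12 t=12 v=4: → [11,16); WM=16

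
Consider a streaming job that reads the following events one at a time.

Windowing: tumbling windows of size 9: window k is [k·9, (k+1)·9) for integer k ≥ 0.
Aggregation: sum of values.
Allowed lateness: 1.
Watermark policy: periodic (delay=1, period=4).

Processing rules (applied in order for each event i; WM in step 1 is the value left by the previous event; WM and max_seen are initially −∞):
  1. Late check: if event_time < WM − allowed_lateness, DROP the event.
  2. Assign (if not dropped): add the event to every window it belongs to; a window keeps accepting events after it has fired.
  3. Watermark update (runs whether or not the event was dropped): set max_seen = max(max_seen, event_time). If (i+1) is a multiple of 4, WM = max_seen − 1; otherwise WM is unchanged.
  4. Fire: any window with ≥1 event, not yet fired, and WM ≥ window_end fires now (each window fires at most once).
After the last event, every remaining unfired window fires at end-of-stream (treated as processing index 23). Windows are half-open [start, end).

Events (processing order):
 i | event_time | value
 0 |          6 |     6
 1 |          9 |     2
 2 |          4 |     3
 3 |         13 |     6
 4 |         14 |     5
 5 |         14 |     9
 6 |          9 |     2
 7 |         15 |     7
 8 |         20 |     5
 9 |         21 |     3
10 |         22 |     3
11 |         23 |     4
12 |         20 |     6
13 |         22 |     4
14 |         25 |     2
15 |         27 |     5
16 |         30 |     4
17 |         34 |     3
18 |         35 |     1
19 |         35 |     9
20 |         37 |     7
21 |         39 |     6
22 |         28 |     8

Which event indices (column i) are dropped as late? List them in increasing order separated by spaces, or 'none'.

i=0 t=6 v=6: → [0,9); WM=−∞
i=1 t=9 v=2: → [9,18); WM=−∞
i=2 t=4 v=3: → [0,9); WM=−∞
i=3 t=13 v=6: → [9,18); WM=12; [0,9) fires=9
i=4 t=14 v=5: → [9,18); WM=12
i=5 t=14 v=9: → [9,18); WM=12
i=6 t=9 v=2: DROP (t<12-1); WM=12
i=7 t=15 v=7: → [9,18); WM=14
i=8 t=20 v=5: → [18,27); WM=14
i=9 t=21 v=3: → [18,27); WM=14
i=10 t=22 v=3: → [18,27); WM=14
i=11 t=23 v=4: → [18,27); WM=22; [9,18) fires=29
i=12 t=20 v=6: DROP (t<22-1); WM=22
i=13 t=22 v=4: → [18,27); WM=22
i=14 t=25 v=2: → [18,27); WM=22
i=15 t=27 v=5: → [27,36); WM=26
i=16 t=30 v=4: → [27,36); WM=26
i=17 t=34 v=3: → [27,36); WM=26
i=18 t=35 v=1: → [27,36); WM=26
i=19 t=35 v=9: → [27,36); WM=34; [18,27) fires=21
i=20 t=37 v=7: → [36,45); WM=34
i=21 t=39 v=6: → [36,45); WM=34
i=22 t=28 v=8: DROP (t<34-1); WM=34

6 12 22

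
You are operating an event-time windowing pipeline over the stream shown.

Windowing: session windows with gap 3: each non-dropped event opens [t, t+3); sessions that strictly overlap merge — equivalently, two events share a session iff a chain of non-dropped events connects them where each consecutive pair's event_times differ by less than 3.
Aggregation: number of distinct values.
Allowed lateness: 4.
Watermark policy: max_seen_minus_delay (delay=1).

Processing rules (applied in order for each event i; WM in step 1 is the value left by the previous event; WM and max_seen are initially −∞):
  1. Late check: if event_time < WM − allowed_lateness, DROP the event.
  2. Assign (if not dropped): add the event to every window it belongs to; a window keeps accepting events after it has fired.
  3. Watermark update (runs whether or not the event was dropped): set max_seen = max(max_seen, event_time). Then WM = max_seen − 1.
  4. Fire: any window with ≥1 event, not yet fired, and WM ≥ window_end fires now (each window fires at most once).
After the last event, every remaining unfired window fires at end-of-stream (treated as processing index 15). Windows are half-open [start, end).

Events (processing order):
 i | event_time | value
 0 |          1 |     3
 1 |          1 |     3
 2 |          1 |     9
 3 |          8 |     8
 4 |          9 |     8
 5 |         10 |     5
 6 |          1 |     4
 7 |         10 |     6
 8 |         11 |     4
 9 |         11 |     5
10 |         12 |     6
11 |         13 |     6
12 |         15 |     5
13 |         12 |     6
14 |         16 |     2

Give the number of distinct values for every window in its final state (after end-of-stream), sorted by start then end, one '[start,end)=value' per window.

[1,4)=2 [8,19)=5

i=0 t=1 v=3: → [1,4); WM=0
i=1 t=1 v=3: → [1,4); WM=0
i=2 t=1 v=9: → [1,4); WM=0
i=3 t=8 v=8: → [8,11); WM=7
i=4 t=9 v=8: → [8,12); WM=8
i=5 t=10 v=5: → [8,13); WM=9
i=6 t=1 v=4: DROP (t<9-4); WM=9
i=7 t=10 v=6: → [8,13); WM=9
i=8 t=11 v=4: → [8,14); WM=10
i=9 t=11 v=5: → [8,14); WM=10
i=10 t=12 v=6: → [8,15); WM=11
i=11 t=13 v=6: → [8,16); WM=12
i=12 t=15 v=5: → [8,18); WM=14
i=13 t=12 v=6: → [8,18); WM=14
i=14 t=16 v=2: → [8,19); WM=15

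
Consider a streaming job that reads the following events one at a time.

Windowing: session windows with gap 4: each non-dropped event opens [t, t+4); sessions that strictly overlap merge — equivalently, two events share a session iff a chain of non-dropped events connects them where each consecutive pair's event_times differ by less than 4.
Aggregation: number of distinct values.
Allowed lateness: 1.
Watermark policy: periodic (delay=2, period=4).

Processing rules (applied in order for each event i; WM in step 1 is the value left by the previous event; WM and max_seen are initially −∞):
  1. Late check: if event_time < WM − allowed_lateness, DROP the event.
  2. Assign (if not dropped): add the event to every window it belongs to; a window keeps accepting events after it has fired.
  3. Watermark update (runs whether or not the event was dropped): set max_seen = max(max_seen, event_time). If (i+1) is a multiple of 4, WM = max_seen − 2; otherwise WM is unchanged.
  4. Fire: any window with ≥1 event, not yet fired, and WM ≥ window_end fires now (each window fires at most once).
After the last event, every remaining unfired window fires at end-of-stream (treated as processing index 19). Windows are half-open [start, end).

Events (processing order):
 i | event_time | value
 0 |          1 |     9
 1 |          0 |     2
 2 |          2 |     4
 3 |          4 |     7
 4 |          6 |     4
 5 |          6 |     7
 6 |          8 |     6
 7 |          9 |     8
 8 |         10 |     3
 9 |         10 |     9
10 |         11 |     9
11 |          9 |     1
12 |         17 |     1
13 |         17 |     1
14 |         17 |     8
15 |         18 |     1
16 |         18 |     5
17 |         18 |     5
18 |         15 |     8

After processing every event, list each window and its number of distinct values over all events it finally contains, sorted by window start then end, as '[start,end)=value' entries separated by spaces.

i=0 t=1 v=9: → [1,5); WM=−∞
i=1 t=0 v=2: → [0,5); WM=−∞
i=2 t=2 v=4: → [0,6); WM=−∞
i=3 t=4 v=7: → [0,8); WM=2
i=4 t=6 v=4: → [0,10); WM=2
i=5 t=6 v=7: → [0,10); WM=2
i=6 t=8 v=6: → [0,12); WM=2
i=7 t=9 v=8: → [0,13); WM=7
i=8 t=10 v=3: → [0,14); WM=7
i=9 t=10 v=9: → [0,14); WM=7
i=10 t=11 v=9: → [0,15); WM=7
i=11 t=9 v=1: → [0,15); WM=9
i=12 t=17 v=1: → [17,21); WM=9
i=13 t=17 v=1: → [17,21); WM=9
i=14 t=17 v=8: → [17,21); WM=9
i=15 t=18 v=1: → [17,22); WM=16
i=16 t=18 v=5: → [17,22); WM=16
i=17 t=18 v=5: → [17,22); WM=16
i=18 t=15 v=8: → [15,22); WM=16

[0,15)=8 [15,22)=3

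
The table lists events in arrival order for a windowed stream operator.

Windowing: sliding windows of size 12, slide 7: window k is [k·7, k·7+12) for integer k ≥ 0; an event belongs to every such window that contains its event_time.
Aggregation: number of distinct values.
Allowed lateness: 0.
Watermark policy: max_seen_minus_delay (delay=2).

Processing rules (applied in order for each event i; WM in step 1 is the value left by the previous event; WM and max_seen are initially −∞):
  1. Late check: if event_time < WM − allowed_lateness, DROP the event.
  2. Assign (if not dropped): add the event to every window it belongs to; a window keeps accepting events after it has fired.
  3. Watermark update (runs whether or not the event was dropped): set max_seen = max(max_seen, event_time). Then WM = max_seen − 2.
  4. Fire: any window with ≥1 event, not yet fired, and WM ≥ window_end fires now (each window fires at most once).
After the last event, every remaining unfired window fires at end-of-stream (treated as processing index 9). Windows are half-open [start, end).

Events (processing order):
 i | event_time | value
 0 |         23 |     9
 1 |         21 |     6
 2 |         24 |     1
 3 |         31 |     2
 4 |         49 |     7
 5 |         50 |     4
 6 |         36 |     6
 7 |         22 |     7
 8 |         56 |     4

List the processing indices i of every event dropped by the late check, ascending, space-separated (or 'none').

6 7

i=0 t=23 v=9: → [21,33),[14,26); WM=21
i=1 t=21 v=6: → [21,33),[14,26); WM=21
i=2 t=24 v=1: → [21,33),[14,26); WM=22
i=3 t=31 v=2: → [28,40),[21,33); WM=29; [14,26) fires=3
i=4 t=49 v=7: → [49,61),[42,54); WM=47; [21,33) fires=4 [28,40) fires=1
i=5 t=50 v=4: → [49,61),[42,54); WM=48
i=6 t=36 v=6: DROP (t<48-0); WM=48
i=7 t=22 v=7: DROP (t<48-0); WM=48
i=8 t=56 v=4: → [56,68),[49,61); WM=54; [42,54) fires=2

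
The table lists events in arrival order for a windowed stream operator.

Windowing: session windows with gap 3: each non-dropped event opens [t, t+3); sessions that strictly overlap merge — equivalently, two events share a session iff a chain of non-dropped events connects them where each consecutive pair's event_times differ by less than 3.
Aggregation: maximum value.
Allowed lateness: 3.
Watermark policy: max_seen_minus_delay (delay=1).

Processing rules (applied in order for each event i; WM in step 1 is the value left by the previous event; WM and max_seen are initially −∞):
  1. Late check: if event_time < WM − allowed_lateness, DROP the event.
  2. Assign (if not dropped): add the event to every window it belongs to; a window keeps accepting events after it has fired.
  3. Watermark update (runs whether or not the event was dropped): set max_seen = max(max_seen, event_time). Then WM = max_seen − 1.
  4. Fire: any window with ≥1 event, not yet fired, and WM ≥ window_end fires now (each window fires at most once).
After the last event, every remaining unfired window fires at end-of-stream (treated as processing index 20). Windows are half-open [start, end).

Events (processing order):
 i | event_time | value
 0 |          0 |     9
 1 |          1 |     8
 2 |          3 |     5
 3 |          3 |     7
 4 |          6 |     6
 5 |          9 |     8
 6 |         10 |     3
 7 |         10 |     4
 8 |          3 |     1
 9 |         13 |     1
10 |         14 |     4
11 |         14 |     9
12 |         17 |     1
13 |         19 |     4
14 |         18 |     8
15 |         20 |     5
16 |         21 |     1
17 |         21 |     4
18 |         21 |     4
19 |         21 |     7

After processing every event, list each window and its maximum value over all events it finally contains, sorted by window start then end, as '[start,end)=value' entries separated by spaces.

i=0 t=0 v=9: → [0,3); WM=-1
i=1 t=1 v=8: → [0,4); WM=0
i=2 t=3 v=5: → [0,6); WM=2
i=3 t=3 v=7: → [0,6); WM=2
i=4 t=6 v=6: → [6,9); WM=5
i=5 t=9 v=8: → [9,12); WM=8
i=6 t=10 v=3: → [9,13); WM=9
i=7 t=10 v=4: → [9,13); WM=9
i=8 t=3 v=1: DROP (t<9-3); WM=9
i=9 t=13 v=1: → [13,16); WM=12
i=10 t=14 v=4: → [13,17); WM=13
i=11 t=14 v=9: → [13,17); WM=13
i=12 t=17 v=1: → [17,20); WM=16
i=13 t=19 v=4: → [17,22); WM=18
i=14 t=18 v=8: → [17,22); WM=18
i=15 t=20 v=5: → [17,23); WM=19
i=16 t=21 v=1: → [17,24); WM=20
i=17 t=21 v=4: → [17,24); WM=20
i=18 t=21 v=4: → [17,24); WM=20
i=19 t=21 v=7: → [17,24); WM=20

[0,6)=9 [6,9)=6 [9,13)=8 [13,17)=9 [17,24)=8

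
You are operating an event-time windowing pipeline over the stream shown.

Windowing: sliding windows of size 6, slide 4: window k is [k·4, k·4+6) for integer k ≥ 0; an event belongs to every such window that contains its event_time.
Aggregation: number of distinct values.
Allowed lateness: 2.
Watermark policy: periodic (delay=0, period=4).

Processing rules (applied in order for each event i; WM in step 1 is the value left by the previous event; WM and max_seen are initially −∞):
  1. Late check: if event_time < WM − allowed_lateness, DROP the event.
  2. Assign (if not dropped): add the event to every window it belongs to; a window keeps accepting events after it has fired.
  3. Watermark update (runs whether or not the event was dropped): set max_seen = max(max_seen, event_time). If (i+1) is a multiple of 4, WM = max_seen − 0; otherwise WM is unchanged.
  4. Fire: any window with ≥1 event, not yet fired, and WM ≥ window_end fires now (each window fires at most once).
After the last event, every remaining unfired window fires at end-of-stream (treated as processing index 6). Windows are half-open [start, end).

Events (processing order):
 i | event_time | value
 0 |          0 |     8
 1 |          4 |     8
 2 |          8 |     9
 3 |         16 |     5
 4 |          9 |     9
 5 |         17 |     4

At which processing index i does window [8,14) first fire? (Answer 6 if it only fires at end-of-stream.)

i=0 t=0 v=8: → [0,6); WM=−∞
i=1 t=4 v=8: → [4,10),[0,6); WM=−∞
i=2 t=8 v=9: → [8,14),[4,10); WM=−∞
i=3 t=16 v=5: → [16,22),[12,18); WM=16; [0,6) fires=1 [4,10) fires=2 [8,14) fires=1
i=4 t=9 v=9: DROP (t<16-2); WM=16
i=5 t=17 v=4: → [16,22),[12,18); WM=16

3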